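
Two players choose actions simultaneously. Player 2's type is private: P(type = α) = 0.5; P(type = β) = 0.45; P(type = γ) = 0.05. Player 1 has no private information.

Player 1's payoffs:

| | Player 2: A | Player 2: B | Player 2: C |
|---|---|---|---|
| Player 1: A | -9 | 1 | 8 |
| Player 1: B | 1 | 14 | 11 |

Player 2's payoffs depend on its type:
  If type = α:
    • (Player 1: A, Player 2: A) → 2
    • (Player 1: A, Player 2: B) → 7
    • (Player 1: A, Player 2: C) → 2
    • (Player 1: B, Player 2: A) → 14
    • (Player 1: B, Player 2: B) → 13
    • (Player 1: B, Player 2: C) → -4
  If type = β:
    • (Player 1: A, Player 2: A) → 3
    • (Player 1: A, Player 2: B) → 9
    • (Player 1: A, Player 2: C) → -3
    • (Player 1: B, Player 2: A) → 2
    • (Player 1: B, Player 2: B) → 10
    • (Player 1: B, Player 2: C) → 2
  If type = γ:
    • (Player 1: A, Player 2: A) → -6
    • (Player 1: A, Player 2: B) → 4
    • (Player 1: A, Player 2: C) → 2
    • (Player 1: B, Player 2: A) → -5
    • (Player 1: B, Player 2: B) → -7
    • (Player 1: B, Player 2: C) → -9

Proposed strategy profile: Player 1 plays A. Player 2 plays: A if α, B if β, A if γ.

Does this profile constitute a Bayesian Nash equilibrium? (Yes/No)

Player 1 plays A: E[A] = 0.5·(-9) + 0.45·(1) + 0.05·(-9) = -4.5; E[B] = 6.85. Not best-responding. ✗
Player 2 (type α), facing A: A gives 2, B gives 7, C gives 2. Proposed A is not best — profitable deviation exists. ✗
Player 2 (type β), facing A: A gives 3, B gives 9, C gives -3. Proposed B is best. ✓
Player 2 (type γ), facing A: A gives -6, B gives 4, C gives 2. Proposed A is not best — profitable deviation exists. ✗

No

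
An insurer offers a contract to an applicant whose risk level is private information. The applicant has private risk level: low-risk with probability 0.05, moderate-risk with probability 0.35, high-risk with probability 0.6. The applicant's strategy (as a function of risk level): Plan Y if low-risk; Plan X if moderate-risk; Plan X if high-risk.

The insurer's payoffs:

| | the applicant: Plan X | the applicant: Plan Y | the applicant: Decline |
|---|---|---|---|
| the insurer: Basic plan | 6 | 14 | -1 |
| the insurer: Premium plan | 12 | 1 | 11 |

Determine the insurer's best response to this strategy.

Premium plan

E[Basic plan] = 0.05·(14) + 0.35·(6) + 0.6·(6) = 6.4
E[Premium plan] = 0.05·(1) + 0.35·(12) + 0.6·(12) = 11.45
Best response: Premium plan (11.45 is the largest).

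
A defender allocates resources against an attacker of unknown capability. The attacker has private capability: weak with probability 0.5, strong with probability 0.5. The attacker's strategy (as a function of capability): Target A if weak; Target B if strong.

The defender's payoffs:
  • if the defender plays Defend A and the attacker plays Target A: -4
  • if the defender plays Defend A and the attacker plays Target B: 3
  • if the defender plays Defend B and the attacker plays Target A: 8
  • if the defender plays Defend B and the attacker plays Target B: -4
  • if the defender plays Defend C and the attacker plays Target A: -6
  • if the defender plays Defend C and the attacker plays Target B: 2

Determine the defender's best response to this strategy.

Defend B

Compute the defender's expected payoff for each action, taking the expectation over the attacker's type.
E[Defend A] = 0.5·(-4) + 0.5·(3) = -0.5
E[Defend B] = 0.5·(8) + 0.5·(-4) = 2
E[Defend C] = 0.5·(-6) + 0.5·(2) = -2
Best response: Defend B (2 is the largest).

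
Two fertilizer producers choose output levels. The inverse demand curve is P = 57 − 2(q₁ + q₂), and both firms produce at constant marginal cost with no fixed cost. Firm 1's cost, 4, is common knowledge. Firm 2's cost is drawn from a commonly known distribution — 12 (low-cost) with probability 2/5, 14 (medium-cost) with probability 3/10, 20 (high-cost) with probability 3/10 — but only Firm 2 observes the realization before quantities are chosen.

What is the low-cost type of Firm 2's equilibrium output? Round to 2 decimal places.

5.92

Each type of Firm 2 best-responds to q₁; Firm 1 best-responds to the expected q₂ over Firm 2's types.
Firm 2 with cost c maximizes (57 − 2(q₁+q₂) − c)·q₂, giving q₂(c) = (57 − c − 2q₁)/4.
E[c₂] = 2/5·12 + 3/10·14 + 3/10·20 = 15
Firm 1's FOC against E[q₂] yields q₁ = (57 − 2·4 + E[c₂])/6 = (57 − 8 + 15)/6 = 10.6667.
q₂(low-cost) = (57 − 12 − 2·10.6667)/4 = 5.91667.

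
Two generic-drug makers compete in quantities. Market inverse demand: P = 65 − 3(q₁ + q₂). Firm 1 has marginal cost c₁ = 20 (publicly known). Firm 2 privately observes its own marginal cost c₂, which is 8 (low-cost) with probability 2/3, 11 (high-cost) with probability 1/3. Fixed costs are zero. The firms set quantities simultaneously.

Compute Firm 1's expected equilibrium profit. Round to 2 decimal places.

Type-c best response for Firm 2: q₂(c) = (65 − c)/6 − q₁/2.
Firm 1 maximizes expected profit; its first-order condition is 65 − 6q₁ − 3E[q₂] − 20 = 0.
Substituting E[q₂] and solving: E[c₂] = 9, so q₁ = (65 − 2·20 + 9)/9 = 3.77778.
E[P] = 65 − 3·(q₁ + E[q₂]) = 31.3333; Firm 1's expected profit = (E[P] − 20)·q₁ = (31.3333 − 20)·3.77778 = 42.8148.

42.81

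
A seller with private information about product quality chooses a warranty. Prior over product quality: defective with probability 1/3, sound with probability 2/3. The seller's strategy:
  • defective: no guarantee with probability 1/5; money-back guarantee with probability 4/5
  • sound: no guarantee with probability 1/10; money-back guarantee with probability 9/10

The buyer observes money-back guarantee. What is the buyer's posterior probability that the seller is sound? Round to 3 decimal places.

P(money-back guarantee) = (1/3)·(4/5) + (2/3)·(9/10) = 13/15
P(sound | money-back guarantee) = ((2/3)·(9/10)) / (13/15) = (3/5) / (13/15) = 9/13

0.692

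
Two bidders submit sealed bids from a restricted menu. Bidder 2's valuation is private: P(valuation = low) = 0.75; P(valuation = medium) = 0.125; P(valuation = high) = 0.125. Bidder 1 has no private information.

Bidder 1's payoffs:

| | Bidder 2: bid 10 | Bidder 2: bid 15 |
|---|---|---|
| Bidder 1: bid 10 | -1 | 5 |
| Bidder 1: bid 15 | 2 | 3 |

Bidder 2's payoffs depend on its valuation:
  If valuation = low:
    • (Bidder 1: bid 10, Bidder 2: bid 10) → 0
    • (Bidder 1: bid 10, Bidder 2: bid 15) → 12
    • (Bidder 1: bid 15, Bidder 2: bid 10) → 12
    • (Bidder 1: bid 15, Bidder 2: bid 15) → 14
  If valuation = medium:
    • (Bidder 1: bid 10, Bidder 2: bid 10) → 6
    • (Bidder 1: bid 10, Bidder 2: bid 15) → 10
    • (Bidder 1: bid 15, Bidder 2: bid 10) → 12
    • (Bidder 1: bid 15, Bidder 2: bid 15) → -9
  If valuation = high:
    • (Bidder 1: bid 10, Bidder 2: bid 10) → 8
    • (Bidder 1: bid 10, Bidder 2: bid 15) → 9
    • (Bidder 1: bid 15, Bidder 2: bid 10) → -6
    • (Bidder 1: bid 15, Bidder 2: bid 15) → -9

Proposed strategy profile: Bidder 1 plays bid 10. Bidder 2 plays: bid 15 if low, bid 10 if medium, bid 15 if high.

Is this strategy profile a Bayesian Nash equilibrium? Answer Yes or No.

No

Bidder 1 plays bid 10: E[bid 10] = 0.75·(5) + 0.125·(-1) + 0.125·(5) = 4.25; E[bid 15] = 2.875. Best-responding. ✓
Bidder 2 (valuation low), facing bid 10: bid 10 gives 0, bid 15 gives 12. Proposed bid 15 is best. ✓
Bidder 2 (valuation medium), facing bid 10: bid 10 gives 6, bid 15 gives 10. Proposed bid 10 is not best — profitable deviation exists. ✗
Bidder 2 (valuation high), facing bid 10: bid 10 gives 8, bid 15 gives 9. Proposed bid 15 is best. ✓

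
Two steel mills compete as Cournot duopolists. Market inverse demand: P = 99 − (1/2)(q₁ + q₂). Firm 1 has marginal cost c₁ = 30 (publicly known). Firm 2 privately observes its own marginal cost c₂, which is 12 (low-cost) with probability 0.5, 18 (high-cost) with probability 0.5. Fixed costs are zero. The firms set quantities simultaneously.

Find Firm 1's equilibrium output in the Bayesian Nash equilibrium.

36

Type-c best response for Firm 2: q₂(c) = (99 − c) − q₁/2.
Firm 1 maximizes expected profit; its first-order condition is 99 − q₁ − (1/2)E[q₂] − 30 = 0.
Substituting E[q₂] and solving: E[c₂] = 15, so q₁ = (99 − 2·30 + 15)/(3/2) = 36.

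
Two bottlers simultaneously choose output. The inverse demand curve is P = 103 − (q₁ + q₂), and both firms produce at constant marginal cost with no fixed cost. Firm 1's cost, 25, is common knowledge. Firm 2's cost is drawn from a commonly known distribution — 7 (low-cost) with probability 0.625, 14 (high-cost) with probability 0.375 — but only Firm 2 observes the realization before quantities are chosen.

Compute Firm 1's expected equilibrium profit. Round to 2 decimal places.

Firm 2 with cost c maximizes (103 − (q₁+q₂) − c)·q₂, giving q₂(c) = (103 − c − q₁)/2.
E[c₂] = 0.625·7 + 0.375·14 = 9.625
Firm 1's FOC against E[q₂] yields q₁ = (103 − 2·25 + E[c₂])/3 = (103 − 50 + 9.625)/3 = 20.875.
E[P] = 103 − (q₁ + E[q₂]) = 45.875; Firm 1's expected profit = (E[P] − 25)·q₁ = (45.875 − 25)·20.875 = 435.766.

435.77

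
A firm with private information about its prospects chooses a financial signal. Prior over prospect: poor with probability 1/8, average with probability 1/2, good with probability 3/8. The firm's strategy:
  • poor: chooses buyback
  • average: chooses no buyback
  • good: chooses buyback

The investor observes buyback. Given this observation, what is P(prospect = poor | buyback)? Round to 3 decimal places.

0.250

P(buyback) = (1/8)·1 + (1/2)·0 + (3/8)·1 = 1/2
P(poor | buyback) = ((1/8)·1) / (1/2) = (1/8) / (1/2) = 1/4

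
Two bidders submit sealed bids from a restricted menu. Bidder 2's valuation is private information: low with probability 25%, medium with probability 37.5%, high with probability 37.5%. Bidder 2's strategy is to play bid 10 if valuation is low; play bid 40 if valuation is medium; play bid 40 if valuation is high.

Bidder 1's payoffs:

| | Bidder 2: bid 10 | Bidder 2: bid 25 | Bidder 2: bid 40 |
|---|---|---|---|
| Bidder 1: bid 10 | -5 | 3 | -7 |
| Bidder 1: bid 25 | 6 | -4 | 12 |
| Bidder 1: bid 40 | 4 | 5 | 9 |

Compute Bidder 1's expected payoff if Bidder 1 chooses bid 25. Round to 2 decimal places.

10.50

E[bid 25] = 0.25·6 + 0.375·12 + 0.375·12 = 1.5 + 4.5 + 4.5 = 10.5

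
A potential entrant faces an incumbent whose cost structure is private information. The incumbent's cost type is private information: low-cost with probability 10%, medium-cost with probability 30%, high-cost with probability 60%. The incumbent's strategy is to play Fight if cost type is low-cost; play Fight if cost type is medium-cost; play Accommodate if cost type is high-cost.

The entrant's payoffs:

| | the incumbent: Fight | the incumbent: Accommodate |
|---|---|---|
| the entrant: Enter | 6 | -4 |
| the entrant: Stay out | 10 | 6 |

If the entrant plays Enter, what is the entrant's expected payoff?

Take the expectation over the incumbent's cost type, weighting each type's action by its prior probability.
E[Enter] = 0.1·6 + 0.3·6 + 0.6·(-4) = 0.6 + 1.8 + (-2.4) = 0

0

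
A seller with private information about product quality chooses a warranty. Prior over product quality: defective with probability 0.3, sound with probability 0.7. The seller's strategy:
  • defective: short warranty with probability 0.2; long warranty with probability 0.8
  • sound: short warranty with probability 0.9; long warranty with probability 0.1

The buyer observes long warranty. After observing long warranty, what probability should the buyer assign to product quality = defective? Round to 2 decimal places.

P(long warranty) = 0.3·0.8 + 0.7·0.1 = 0.31
P(defective | long warranty) = (0.3·0.8) / 0.31 = 0.24 / 0.31 = 0.774194

0.77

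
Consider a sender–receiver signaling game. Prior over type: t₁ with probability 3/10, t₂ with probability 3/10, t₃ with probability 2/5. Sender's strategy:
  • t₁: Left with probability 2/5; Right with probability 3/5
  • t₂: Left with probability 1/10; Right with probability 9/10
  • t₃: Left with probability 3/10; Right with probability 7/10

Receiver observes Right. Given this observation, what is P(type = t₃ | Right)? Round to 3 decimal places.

0.384

P(Right) = (3/10)·(3/5) + (3/10)·(9/10) + (2/5)·(7/10) = 73/100
P(t₃ | Right) = ((2/5)·(7/10)) / (73/100) = (7/25) / (73/100) = 28/73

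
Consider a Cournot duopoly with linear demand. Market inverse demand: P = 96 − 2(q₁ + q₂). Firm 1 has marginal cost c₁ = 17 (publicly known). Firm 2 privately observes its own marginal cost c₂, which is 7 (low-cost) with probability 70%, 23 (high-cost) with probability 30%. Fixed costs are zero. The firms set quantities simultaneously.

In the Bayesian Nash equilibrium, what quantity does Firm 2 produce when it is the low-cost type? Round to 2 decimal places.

16.10

Type-c best response for Firm 2: q₂(c) = (96 − c)/4 − q₁/2.
Firm 1 maximizes expected profit; its first-order condition is 96 − 4q₁ − 2E[q₂] − 17 = 0.
Substituting E[q₂] and solving: E[c₂] = 11.8, so q₁ = (96 − 2·17 + 11.8)/6 = 12.3.
q₂(low-cost) = (96 − 7 − 2·12.3)/4 = 16.1.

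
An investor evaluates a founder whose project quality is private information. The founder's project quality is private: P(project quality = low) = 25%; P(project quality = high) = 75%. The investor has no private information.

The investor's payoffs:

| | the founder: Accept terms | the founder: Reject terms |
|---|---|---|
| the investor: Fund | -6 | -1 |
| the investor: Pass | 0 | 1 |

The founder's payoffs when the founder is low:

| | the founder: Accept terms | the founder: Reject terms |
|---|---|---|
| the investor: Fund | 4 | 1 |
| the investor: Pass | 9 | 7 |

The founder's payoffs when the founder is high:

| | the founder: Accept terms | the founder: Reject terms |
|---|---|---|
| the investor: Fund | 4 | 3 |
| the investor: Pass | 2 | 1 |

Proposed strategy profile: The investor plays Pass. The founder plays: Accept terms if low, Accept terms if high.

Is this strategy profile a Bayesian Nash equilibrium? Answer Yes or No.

The investor plays Pass: E[Pass] = 0.25·(0) + 0.75·(0) = 0; E[Fund] = -6. Best-responding. ✓
The founder (project quality low), facing Pass: Accept terms gives 9, Reject terms gives 7. Proposed Accept terms is best. ✓
The founder (project quality high), facing Pass: Accept terms gives 2, Reject terms gives 1. Proposed Accept terms is best. ✓

Yes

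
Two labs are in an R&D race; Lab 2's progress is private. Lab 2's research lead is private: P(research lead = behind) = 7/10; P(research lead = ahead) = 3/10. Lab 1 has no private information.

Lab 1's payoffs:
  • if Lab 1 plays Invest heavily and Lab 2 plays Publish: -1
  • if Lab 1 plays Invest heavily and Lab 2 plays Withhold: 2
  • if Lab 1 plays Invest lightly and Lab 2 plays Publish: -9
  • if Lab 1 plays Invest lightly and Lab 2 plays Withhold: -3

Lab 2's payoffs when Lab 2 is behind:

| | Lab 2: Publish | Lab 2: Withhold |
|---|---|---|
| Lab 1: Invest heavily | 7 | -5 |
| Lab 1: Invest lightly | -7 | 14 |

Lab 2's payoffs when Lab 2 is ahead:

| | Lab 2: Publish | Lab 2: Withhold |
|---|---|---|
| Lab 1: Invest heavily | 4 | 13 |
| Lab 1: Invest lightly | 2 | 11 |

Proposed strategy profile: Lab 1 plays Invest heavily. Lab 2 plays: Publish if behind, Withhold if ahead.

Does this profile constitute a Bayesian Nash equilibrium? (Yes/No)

Yes

A profile is a BNE iff every type of every player is best-responding given beliefs about the other side.
Lab 1 plays Invest heavily: E[Invest heavily] = 7/10·(-1) + 3/10·(2) = -1/10; E[Invest lightly] = -36/5. Best-responding. ✓
Lab 2 (research lead behind), facing Invest heavily: Publish gives 7, Withhold gives -5. Proposed Publish is best. ✓
Lab 2 (research lead ahead), facing Invest heavily: Publish gives 4, Withhold gives 13. Proposed Withhold is best. ✓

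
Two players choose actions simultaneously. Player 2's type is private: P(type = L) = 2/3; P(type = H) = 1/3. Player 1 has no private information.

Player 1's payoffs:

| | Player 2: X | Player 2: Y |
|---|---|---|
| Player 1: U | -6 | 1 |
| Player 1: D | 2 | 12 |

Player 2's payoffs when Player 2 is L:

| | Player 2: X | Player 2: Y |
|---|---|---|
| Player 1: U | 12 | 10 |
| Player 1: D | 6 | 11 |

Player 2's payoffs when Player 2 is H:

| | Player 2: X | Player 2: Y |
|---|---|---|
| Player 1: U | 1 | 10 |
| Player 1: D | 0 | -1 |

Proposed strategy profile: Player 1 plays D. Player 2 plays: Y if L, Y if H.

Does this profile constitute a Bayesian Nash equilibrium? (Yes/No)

No

Player 1 plays D: E[D] = 2/3·(12) + 1/3·(12) = 12; E[U] = 1. Best-responding. ✓
Player 2 (type L), facing D: X gives 6, Y gives 11. Proposed Y is best. ✓
Player 2 (type H), facing D: X gives 0, Y gives -1. Proposed Y is not best — profitable deviation exists. ✗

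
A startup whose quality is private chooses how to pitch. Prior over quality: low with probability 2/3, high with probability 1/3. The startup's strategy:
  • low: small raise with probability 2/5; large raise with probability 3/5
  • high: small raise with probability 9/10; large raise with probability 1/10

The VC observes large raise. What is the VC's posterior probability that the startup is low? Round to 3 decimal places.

0.923

Apply Bayes' rule using the sender's strategy as the likelihood.
P(large raise) = (2/3)·(3/5) + (1/3)·(1/10) = 13/30
P(low | large raise) = ((2/3)·(3/5)) / (13/30) = (2/5) / (13/30) = 12/13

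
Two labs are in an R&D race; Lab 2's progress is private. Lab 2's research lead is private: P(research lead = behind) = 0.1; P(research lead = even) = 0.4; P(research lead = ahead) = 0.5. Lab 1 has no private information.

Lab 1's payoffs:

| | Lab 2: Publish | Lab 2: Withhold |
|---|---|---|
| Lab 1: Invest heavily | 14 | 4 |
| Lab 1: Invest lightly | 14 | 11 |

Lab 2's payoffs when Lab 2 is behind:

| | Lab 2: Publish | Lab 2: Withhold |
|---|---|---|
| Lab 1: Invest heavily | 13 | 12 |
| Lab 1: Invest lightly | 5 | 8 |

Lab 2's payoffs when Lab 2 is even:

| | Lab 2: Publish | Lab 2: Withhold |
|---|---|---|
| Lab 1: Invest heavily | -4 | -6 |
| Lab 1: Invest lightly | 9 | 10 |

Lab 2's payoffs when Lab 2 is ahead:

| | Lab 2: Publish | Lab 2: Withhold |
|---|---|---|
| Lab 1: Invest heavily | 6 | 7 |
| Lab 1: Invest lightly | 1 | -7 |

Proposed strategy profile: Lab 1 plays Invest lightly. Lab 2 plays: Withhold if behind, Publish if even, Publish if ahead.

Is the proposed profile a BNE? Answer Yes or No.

Lab 1 plays Invest lightly: E[Invest lightly] = 0.1·(11) + 0.4·(14) + 0.5·(14) = 13.7; E[Invest heavily] = 13. Best-responding. ✓
Lab 2 (research lead behind), facing Invest lightly: Publish gives 5, Withhold gives 8. Proposed Withhold is best. ✓
Lab 2 (research lead even), facing Invest lightly: Publish gives 9, Withhold gives 10. Proposed Publish is not best — profitable deviation exists. ✗
Lab 2 (research lead ahead), facing Invest lightly: Publish gives 1, Withhold gives -7. Proposed Publish is best. ✓

No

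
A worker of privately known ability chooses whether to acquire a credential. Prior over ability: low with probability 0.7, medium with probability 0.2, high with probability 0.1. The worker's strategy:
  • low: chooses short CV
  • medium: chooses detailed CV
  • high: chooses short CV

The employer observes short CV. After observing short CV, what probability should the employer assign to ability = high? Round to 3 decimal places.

0.125

Apply Bayes' rule using the sender's strategy as the likelihood.
P(short CV) = 0.7·1 + 0.2·0 + 0.1·1 = 0.8
P(high | short CV) = (0.1·1) / 0.8 = 0.1 / 0.8 = 0.125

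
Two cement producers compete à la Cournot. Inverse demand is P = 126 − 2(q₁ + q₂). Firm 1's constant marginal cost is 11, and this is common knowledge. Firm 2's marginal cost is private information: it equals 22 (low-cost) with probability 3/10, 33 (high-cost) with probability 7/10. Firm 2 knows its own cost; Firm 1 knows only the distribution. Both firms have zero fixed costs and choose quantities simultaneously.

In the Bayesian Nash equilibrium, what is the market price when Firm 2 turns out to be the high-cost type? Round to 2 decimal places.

57.22

Firm 2 with cost c maximizes (126 − 2(q₁+q₂) − c)·q₂, giving q₂(c) = (126 − c − 2q₁)/4.
E[c₂] = 3/10·22 + 7/10·33 = 29.7
Firm 1's FOC against E[q₂] yields q₁ = (126 − 2·11 + E[c₂])/6 = (126 − 22 + 29.7)/6 = 22.2833.
q₂(high-cost) = 12.1083, so P = 126 − 2·(22.2833 + 12.1083) = 57.2167.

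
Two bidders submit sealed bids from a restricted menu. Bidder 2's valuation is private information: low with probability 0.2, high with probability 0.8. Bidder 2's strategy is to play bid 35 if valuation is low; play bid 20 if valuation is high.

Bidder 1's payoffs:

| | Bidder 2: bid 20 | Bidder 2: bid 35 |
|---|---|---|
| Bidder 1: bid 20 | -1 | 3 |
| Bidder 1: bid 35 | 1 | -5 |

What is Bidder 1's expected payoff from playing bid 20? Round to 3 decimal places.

-0.200

Take the expectation over Bidder 2's valuation, weighting each type's action by its prior probability.
E[bid 20] = 0.2·3 + 0.8·(-1) = 0.6 + (-0.8) = -0.2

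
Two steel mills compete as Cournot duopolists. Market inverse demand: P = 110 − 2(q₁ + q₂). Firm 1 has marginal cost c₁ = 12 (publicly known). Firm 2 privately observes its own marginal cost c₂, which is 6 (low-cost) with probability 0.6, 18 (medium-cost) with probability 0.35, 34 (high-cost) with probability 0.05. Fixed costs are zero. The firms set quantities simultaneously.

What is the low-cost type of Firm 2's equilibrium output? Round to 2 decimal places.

Type-c best response for Firm 2: q₂(c) = (110 − c)/4 − q₁/2.
Firm 1 maximizes expected profit; its first-order condition is 110 − 4q₁ − 2E[q₂] − 12 = 0.
Substituting E[q₂] and solving: E[c₂] = 11.6, so q₁ = (110 − 2·12 + 11.6)/6 = 16.2667.
q₂(low-cost) = (110 − 6 − 2·16.2667)/4 = 17.8667.

17.87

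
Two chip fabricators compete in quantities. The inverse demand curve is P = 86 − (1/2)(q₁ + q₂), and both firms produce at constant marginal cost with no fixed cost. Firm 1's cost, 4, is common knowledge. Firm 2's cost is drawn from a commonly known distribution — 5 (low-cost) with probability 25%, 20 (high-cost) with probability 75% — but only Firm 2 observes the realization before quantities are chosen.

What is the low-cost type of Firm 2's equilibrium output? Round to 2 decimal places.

Type-c best response for Firm 2: q₂(c) = (86 − c) − q₁/2.
Firm 1 maximizes expected profit; its first-order condition is 86 − q₁ − (1/2)E[q₂] − 4 = 0.
Substituting E[q₂] and solving: E[c₂] = 16.25, so q₁ = (86 − 2·4 + 16.25)/(3/2) = 62.8333.
q₂(low-cost) = (86 − 5 − (1/2)·62.8333) = 49.5833.

49.58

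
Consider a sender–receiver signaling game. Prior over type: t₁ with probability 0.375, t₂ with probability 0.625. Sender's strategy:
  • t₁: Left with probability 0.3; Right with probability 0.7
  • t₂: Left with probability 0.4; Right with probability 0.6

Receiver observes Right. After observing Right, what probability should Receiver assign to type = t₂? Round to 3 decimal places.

P(Right) = 0.375·0.7 + 0.625·0.6 = 0.6375
P(t₂ | Right) = (0.625·0.6) / 0.6375 = 0.375 / 0.6375 = 0.588235

0.588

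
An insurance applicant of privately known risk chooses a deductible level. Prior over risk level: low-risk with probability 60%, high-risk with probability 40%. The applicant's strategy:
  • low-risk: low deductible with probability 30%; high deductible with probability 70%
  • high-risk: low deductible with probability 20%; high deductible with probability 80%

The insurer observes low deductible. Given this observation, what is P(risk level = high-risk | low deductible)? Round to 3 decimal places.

0.308

Apply Bayes' rule using the sender's strategy as the likelihood.
P(low deductible) = 0.6·0.3 + 0.4·0.2 = 0.26
P(high-risk | low deductible) = (0.4·0.2) / 0.26 = 0.08 / 0.26 = 0.307692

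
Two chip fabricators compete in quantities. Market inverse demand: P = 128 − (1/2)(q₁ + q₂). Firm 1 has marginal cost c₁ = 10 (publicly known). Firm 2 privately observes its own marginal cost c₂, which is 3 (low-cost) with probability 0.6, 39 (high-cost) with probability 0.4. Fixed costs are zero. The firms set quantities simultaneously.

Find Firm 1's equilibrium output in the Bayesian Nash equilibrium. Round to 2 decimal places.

Type-c best response for Firm 2: q₂(c) = (128 − c) − q₁/2.
Firm 1 maximizes expected profit; its first-order condition is 128 − q₁ − (1/2)E[q₂] − 10 = 0.
Substituting E[q₂] and solving: E[c₂] = 17.4, so q₁ = (128 − 2·10 + 17.4)/(3/2) = 83.6.

83.60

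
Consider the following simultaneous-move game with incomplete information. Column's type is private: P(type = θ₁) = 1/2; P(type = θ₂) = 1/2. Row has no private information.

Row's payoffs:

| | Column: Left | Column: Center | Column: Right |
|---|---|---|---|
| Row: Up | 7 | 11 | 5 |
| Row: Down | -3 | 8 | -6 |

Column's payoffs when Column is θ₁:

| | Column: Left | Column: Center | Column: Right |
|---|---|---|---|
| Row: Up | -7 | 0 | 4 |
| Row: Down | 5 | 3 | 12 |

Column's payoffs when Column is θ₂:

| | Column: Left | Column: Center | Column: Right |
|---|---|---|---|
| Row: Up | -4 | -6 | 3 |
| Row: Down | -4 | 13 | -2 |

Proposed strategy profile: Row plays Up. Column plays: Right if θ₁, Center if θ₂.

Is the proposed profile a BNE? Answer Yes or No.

No

Row plays Up: E[Up] = 1/2·(5) + 1/2·(11) = 8; E[Down] = 1. Best-responding. ✓
Column (type θ₁), facing Up: Left gives -7, Center gives 0, Right gives 4. Proposed Right is best. ✓
Column (type θ₂), facing Up: Left gives -4, Center gives -6, Right gives 3. Proposed Center is not best — profitable deviation exists. ✗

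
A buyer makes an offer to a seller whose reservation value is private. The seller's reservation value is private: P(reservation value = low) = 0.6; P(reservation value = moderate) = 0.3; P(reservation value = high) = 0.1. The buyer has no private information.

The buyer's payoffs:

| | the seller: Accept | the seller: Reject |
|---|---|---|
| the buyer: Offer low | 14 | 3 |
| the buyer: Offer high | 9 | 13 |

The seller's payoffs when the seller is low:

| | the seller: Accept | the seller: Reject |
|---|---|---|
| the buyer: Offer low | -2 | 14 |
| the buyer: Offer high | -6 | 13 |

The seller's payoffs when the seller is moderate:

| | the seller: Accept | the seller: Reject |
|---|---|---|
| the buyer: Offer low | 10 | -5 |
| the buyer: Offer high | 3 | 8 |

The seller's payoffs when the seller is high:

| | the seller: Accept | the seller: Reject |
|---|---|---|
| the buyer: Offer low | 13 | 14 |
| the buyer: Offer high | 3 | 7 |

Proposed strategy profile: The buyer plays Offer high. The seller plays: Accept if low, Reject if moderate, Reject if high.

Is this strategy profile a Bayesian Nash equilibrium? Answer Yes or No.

A profile is a BNE iff every type of every player is best-responding given beliefs about the other side.
The buyer plays Offer high: E[Offer high] = 0.6·(9) + 0.3·(13) + 0.1·(13) = 10.6; E[Offer low] = 9.6. Best-responding. ✓
The seller (reservation value low), facing Offer high: Accept gives -6, Reject gives 13. Proposed Accept is not best — profitable deviation exists. ✗
The seller (reservation value moderate), facing Offer high: Accept gives 3, Reject gives 8. Proposed Reject is best. ✓
The seller (reservation value high), facing Offer high: Accept gives 3, Reject gives 7. Proposed Reject is best. ✓

No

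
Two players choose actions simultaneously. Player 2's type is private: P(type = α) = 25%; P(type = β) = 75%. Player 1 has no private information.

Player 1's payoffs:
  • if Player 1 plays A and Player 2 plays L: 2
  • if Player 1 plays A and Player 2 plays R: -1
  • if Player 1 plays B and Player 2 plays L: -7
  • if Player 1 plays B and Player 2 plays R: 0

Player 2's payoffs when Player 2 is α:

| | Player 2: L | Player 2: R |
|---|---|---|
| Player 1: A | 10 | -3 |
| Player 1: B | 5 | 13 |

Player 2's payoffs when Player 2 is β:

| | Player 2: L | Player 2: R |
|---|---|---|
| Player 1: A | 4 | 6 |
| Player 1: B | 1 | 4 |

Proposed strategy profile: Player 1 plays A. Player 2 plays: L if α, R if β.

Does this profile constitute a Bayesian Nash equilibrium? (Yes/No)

Yes

Player 1 plays A: E[A] = 0.25·(2) + 0.75·(-1) = -0.25; E[B] = -1.75. Best-responding. ✓
Player 2 (type α), facing A: L gives 10, R gives -3. Proposed L is best. ✓
Player 2 (type β), facing A: L gives 4, R gives 6. Proposed R is best. ✓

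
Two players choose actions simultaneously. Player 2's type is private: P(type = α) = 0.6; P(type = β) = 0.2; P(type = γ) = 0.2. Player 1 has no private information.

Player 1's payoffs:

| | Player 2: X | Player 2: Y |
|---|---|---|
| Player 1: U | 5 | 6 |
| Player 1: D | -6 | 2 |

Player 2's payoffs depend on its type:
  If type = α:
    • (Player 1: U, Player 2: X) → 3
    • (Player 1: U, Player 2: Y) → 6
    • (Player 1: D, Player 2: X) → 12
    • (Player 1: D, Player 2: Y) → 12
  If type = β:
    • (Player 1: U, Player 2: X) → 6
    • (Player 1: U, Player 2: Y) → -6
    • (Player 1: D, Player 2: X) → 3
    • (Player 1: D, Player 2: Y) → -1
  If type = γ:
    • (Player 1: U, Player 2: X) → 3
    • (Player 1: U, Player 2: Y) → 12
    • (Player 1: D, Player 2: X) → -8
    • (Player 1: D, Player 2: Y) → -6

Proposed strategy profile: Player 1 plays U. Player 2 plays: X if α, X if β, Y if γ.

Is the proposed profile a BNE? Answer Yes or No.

No

A profile is a BNE iff every type of every player is best-responding given beliefs about the other side.
Player 1 plays U: E[U] = 0.6·(5) + 0.2·(5) + 0.2·(6) = 5.2; E[D] = -4.4. Best-responding. ✓
Player 2 (type α), facing U: X gives 3, Y gives 6. Proposed X is not best — profitable deviation exists. ✗
Player 2 (type β), facing U: X gives 6, Y gives -6. Proposed X is best. ✓
Player 2 (type γ), facing U: X gives 3, Y gives 12. Proposed Y is best. ✓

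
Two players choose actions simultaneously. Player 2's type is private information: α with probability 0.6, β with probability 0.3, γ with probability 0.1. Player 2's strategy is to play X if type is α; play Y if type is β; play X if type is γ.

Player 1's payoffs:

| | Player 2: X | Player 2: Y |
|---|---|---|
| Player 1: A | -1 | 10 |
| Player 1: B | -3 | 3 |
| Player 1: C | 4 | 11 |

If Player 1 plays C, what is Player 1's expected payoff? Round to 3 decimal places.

Take the expectation over Player 2's type, weighting each type's action by its prior probability.
E[C] = 0.6·4 + 0.3·11 + 0.1·4 = 2.4 + 3.3 + 0.4 = 6.1

6.100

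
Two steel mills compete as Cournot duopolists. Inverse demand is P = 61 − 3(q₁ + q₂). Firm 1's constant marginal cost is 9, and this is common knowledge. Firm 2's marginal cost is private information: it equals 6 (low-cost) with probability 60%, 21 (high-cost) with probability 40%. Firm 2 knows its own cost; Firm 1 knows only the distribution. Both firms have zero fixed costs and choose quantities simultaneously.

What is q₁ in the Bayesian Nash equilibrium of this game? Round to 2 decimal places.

6.11

Type-c best response for Firm 2: q₂(c) = (61 − c)/6 − q₁/2.
Firm 1 maximizes expected profit; its first-order condition is 61 − 6q₁ − 3E[q₂] − 9 = 0.
Substituting E[q₂] and solving: E[c₂] = 12, so q₁ = (61 − 2·9 + 12)/9 = 6.11111.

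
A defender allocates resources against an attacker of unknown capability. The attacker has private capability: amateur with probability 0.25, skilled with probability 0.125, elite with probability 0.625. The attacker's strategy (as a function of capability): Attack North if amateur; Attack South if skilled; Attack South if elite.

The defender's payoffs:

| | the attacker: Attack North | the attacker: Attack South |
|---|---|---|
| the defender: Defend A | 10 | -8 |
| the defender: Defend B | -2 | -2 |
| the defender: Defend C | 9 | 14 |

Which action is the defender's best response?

E[Defend A] = 0.25·(10) + 0.125·(-8) + 0.625·(-8) = -3.5
E[Defend B] = 0.25·(-2) + 0.125·(-2) + 0.625·(-2) = -2
E[Defend C] = 0.25·(9) + 0.125·(14) + 0.625·(14) = 12.75
Best response: Defend C (12.75 is the largest).

Defend C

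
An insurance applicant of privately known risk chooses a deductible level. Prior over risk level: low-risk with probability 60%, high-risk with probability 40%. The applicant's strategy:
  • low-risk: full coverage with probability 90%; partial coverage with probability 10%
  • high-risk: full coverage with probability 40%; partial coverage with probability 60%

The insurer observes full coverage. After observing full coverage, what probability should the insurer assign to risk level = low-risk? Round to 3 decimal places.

P(full coverage) = 0.6·0.9 + 0.4·0.4 = 0.7
P(low-risk | full coverage) = (0.6·0.9) / 0.7 = 0.54 / 0.7 = 0.771429

0.771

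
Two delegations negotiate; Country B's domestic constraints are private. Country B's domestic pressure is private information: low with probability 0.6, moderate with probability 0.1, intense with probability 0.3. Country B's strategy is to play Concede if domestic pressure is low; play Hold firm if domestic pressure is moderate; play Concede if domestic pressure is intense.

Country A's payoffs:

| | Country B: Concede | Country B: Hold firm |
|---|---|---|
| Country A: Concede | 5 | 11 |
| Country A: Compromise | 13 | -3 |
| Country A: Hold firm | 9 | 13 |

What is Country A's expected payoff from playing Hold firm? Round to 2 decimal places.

Take the expectation over Country B's domestic pressure, weighting each type's action by its prior probability.
E[Hold firm] = 0.6·9 + 0.1·13 + 0.3·9 = 5.4 + 1.3 + 2.7 = 9.4

9.40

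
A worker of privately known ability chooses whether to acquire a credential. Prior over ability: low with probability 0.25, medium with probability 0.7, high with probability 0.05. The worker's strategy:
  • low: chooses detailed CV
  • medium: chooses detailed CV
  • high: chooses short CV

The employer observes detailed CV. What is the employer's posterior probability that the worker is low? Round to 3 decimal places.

0.263

P(detailed CV) = 0.25·1 + 0.7·1 + 0.05·0 = 0.95
P(low | detailed CV) = (0.25·1) / 0.95 = 0.25 / 0.95 = 0.263158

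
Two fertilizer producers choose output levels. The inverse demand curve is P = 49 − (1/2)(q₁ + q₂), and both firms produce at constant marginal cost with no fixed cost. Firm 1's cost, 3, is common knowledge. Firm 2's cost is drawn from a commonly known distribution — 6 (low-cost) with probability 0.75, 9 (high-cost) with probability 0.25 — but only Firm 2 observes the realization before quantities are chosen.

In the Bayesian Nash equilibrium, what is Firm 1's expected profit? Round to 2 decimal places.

550.01

Firm 2 with cost c maximizes (49 − (1/2)(q₁+q₂) − c)·q₂, giving q₂(c) = (49 − c − (1/2)q₁).
E[c₂] = 0.75·6 + 0.25·9 = 6.75
Firm 1's FOC against E[q₂] yields q₁ = (49 − 2·3 + E[c₂])/(3/2) = (49 − 6 + 6.75)/(3/2) = 33.1667.
E[P] = 49 − (1/2)·(q₁ + E[q₂]) = 19.5833; Firm 1's expected profit = (E[P] − 3)·q₁ = (19.5833 − 3)·33.1667 = 550.014.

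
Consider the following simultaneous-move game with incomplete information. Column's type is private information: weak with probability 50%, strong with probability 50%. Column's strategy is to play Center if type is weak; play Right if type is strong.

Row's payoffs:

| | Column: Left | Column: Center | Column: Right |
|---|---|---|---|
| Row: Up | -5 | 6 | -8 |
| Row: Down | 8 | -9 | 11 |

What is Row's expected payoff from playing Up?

Take the expectation over Column's type, weighting each type's action by its prior probability.
E[Up] = 0.5·6 + 0.5·(-8) = 3 + (-4) = -1

-1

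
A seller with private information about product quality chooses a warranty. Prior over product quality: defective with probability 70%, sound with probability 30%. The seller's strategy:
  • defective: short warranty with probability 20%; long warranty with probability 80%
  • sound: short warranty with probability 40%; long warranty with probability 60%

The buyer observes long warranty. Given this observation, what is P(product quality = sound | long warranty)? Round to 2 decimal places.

Apply Bayes' rule using the sender's strategy as the likelihood.
P(long warranty) = 0.7·0.8 + 0.3·0.6 = 0.74
P(sound | long warranty) = (0.3·0.6) / 0.74 = 0.18 / 0.74 = 0.243243

0.24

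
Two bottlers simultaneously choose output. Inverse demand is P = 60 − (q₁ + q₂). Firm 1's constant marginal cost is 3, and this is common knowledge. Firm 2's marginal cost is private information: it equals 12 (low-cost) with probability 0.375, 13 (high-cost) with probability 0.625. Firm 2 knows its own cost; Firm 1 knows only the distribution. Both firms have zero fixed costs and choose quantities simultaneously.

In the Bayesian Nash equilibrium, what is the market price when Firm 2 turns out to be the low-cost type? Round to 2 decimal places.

24.90

Each type of Firm 2 best-responds to q₁; Firm 1 best-responds to the expected q₂ over Firm 2's types.
Firm 2 with cost c maximizes (60 − (q₁+q₂) − c)·q₂, giving q₂(c) = (60 − c − q₁)/2.
E[c₂] = 0.375·12 + 0.625·13 = 12.625
Firm 1's FOC against E[q₂] yields q₁ = (60 − 2·3 + E[c₂])/3 = (60 − 6 + 12.625)/3 = 22.2083.
q₂(low-cost) = 12.8958, so P = 60 − (22.2083 + 12.8958) = 24.8958.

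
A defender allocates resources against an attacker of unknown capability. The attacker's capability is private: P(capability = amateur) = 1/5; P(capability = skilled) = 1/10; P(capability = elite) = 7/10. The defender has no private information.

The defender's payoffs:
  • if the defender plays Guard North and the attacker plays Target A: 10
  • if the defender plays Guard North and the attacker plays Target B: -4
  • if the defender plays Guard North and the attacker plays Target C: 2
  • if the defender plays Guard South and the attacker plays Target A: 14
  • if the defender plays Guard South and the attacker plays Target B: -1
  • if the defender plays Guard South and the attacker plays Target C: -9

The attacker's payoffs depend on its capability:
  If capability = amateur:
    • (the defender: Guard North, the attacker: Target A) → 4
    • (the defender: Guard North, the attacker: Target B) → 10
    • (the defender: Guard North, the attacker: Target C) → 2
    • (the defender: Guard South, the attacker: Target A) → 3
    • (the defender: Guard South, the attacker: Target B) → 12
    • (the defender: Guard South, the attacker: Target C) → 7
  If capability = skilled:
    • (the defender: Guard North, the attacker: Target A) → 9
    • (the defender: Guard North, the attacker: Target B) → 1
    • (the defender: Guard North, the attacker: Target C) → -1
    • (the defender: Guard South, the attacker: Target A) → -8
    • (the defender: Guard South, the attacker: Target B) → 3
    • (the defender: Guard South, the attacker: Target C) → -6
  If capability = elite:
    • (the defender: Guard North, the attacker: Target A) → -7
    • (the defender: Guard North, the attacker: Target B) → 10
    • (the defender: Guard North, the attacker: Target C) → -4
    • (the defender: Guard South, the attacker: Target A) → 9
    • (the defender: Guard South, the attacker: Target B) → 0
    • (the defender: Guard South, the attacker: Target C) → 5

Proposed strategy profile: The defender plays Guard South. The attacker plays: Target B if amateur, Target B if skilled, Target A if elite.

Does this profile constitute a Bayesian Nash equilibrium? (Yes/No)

Yes

The defender plays Guard South: E[Guard South] = 1/5·(-1) + 1/10·(-1) + 7/10·(14) = 19/2; E[Guard North] = 29/5. Best-responding. ✓
The attacker (capability amateur), facing Guard South: Target A gives 3, Target B gives 12, Target C gives 7. Proposed Target B is best. ✓
The attacker (capability skilled), facing Guard South: Target A gives -8, Target B gives 3, Target C gives -6. Proposed Target B is best. ✓
The attacker (capability elite), facing Guard South: Target A gives 9, Target B gives 0, Target C gives 5. Proposed Target A is best. ✓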